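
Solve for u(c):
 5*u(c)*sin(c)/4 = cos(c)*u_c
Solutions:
 u(c) = C1/cos(c)^(5/4)


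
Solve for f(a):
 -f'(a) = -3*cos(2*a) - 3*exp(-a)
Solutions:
 f(a) = C1 + 3*sin(2*a)/2 - 3*exp(-a)


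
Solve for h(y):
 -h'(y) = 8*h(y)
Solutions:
 h(y) = C1*exp(-8*y)


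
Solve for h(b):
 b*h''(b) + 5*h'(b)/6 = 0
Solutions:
 h(b) = C1 + C2*b^(1/6)


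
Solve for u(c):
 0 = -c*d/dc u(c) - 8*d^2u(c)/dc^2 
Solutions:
 u(c) = C1 + C2*erf(c/4)


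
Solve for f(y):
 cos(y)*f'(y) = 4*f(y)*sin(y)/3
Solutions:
 f(y) = C1/cos(y)^(4/3)


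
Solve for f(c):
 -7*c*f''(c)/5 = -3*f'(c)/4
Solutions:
 f(c) = C1 + C2*c^(43/28)


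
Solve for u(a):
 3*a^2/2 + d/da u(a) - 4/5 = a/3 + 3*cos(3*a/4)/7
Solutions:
 u(a) = C1 - a^3/2 + a^2/6 + 4*a/5 + 4*sin(3*a/4)/7


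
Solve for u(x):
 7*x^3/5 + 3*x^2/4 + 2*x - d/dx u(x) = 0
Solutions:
 u(x) = C1 + 7*x^4/20 + x^3/4 + x^2


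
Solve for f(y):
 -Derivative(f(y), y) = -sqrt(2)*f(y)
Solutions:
 f(y) = C1*exp(sqrt(2)*y)


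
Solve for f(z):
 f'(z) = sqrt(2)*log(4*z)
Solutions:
 f(z) = C1 + sqrt(2)*z*log(z) - sqrt(2)*z + 2*sqrt(2)*z*log(2)


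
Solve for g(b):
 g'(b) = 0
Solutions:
 g(b) = C1


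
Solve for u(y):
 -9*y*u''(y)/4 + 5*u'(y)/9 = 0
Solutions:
 u(y) = C1 + C2*y^(101/81)


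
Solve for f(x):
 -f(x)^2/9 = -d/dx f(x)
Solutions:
 f(x) = -9/(C1 + x)


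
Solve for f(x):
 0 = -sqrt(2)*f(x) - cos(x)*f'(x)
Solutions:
 f(x) = C1*(sin(x) - 1)^(sqrt(2)/2)/(sin(x) + 1)^(sqrt(2)/2)


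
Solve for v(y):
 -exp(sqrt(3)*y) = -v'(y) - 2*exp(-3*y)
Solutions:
 v(y) = C1 + sqrt(3)*exp(sqrt(3)*y)/3 + 2*exp(-3*y)/3


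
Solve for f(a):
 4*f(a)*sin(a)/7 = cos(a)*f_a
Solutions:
 f(a) = C1/cos(a)^(4/7)


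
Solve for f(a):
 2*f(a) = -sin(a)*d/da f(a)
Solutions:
 f(a) = C1*(cos(a) + 1)/(cos(a) - 1)


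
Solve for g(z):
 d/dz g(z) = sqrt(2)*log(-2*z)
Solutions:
 g(z) = C1 + sqrt(2)*z*log(-z) + sqrt(2)*z*(-1 + log(2))


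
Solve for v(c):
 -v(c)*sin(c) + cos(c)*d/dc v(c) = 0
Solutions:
 v(c) = C1/cos(c)


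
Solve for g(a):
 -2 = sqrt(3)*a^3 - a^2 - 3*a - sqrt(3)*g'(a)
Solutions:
 g(a) = C1 + a^4/4 - sqrt(3)*a^3/9 - sqrt(3)*a^2/2 + 2*sqrt(3)*a/3


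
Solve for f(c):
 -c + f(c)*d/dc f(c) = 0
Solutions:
 f(c) = -sqrt(C1 + c^2)
 f(c) = sqrt(C1 + c^2)


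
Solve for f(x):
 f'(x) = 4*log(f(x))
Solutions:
 li(f(x)) = C1 + 4*x


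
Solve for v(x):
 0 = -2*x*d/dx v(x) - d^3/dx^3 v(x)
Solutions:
 v(x) = C1 + Integral(C2*airyai(-2^(1/3)*x) + C3*airybi(-2^(1/3)*x), x)


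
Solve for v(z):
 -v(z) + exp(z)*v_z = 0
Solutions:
 v(z) = C1*exp(-exp(-z))


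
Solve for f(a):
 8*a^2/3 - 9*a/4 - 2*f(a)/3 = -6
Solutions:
 f(a) = 4*a^2 - 27*a/8 + 9


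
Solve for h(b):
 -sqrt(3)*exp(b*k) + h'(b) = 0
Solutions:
 h(b) = C1 + sqrt(3)*exp(b*k)/k


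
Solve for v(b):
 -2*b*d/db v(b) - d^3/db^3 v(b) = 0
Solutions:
 v(b) = C1 + Integral(C2*airyai(-2^(1/3)*b) + C3*airybi(-2^(1/3)*b), b)


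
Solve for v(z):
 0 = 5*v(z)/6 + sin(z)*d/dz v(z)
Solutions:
 v(z) = C1*(cos(z) + 1)^(5/12)/(cos(z) - 1)^(5/12)


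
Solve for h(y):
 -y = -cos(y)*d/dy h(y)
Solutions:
 h(y) = C1 + Integral(y/cos(y), y)


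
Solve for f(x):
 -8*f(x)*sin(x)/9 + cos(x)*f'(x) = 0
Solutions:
 f(x) = C1/cos(x)^(8/9)


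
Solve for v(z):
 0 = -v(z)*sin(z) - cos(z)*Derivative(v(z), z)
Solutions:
 v(z) = C1*cos(z)


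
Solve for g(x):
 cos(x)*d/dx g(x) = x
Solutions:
 g(x) = C1 + Integral(x/cos(x), x)


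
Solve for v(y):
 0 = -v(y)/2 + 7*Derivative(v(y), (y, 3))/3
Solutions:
 v(y) = C3*exp(14^(2/3)*3^(1/3)*y/14) + (C1*sin(14^(2/3)*3^(5/6)*y/28) + C2*cos(14^(2/3)*3^(5/6)*y/28))*exp(-14^(2/3)*3^(1/3)*y/28)


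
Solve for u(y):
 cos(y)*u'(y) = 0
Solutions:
 u(y) = C1


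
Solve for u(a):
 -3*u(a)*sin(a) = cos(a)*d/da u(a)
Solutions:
 u(a) = C1*cos(a)^3


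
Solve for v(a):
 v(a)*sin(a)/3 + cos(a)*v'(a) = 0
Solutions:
 v(a) = C1*cos(a)^(1/3)


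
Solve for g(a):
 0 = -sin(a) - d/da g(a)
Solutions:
 g(a) = C1 + cos(a)


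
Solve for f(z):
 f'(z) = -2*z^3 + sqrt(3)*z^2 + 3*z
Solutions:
 f(z) = C1 - z^4/2 + sqrt(3)*z^3/3 + 3*z^2/2


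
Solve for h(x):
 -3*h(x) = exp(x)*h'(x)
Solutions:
 h(x) = C1*exp(3*exp(-x))


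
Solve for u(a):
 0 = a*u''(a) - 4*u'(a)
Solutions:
 u(a) = C1 + C2*a^5


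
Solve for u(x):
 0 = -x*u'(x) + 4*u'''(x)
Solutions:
 u(x) = C1 + Integral(C2*airyai(2^(1/3)*x/2) + C3*airybi(2^(1/3)*x/2), x)


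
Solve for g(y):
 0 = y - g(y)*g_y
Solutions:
 g(y) = -sqrt(C1 + y^2)
 g(y) = sqrt(C1 + y^2)


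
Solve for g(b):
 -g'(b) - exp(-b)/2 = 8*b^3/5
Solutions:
 g(b) = C1 - 2*b^4/5 + exp(-b)/2


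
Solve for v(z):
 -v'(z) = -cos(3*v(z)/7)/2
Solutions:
 -z/2 - 7*log(sin(3*v(z)/7) - 1)/6 + 7*log(sin(3*v(z)/7) + 1)/6 = C1


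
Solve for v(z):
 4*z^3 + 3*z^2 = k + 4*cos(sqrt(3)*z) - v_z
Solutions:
 v(z) = C1 + k*z - z^4 - z^3 + 4*sqrt(3)*sin(sqrt(3)*z)/3


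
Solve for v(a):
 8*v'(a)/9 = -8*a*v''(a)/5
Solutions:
 v(a) = C1 + C2*a^(4/9)


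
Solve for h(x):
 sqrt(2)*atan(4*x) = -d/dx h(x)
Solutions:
 h(x) = C1 - sqrt(2)*(x*atan(4*x) - log(16*x^2 + 1)/8)


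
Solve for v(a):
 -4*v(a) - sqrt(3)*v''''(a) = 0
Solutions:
 v(a) = (C1*sin(3^(7/8)*a/3) + C2*cos(3^(7/8)*a/3))*exp(-3^(7/8)*a/3) + (C3*sin(3^(7/8)*a/3) + C4*cos(3^(7/8)*a/3))*exp(3^(7/8)*a/3)


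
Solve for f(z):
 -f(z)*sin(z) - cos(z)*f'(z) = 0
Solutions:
 f(z) = C1*cos(z)


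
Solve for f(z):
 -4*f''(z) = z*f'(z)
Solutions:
 f(z) = C1 + C2*erf(sqrt(2)*z/4)


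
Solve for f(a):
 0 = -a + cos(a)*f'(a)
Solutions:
 f(a) = C1 + Integral(a/cos(a), a)


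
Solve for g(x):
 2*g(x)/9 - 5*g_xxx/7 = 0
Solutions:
 g(x) = C3*exp(1050^(1/3)*x/15) + (C1*sin(3^(5/6)*350^(1/3)*x/30) + C2*cos(3^(5/6)*350^(1/3)*x/30))*exp(-1050^(1/3)*x/30)


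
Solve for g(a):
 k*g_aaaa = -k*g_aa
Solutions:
 g(a) = C1 + C2*a + C3*sin(a) + C4*cos(a)


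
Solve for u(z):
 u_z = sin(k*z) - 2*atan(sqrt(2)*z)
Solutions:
 u(z) = C1 - 2*z*atan(sqrt(2)*z) + Piecewise((-cos(k*z)/k, Ne(k, 0)), (0, True)) + sqrt(2)*log(2*z^2 + 1)/2


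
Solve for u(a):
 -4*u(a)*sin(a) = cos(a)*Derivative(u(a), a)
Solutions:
 u(a) = C1*cos(a)^4


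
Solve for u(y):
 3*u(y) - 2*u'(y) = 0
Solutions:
 u(y) = C1*exp(3*y/2)


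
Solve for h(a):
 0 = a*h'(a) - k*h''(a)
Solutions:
 h(a) = C1 + C2*erf(sqrt(2)*a*sqrt(-1/k)/2)/sqrt(-1/k)


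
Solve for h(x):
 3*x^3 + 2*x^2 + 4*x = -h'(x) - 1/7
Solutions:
 h(x) = C1 - 3*x^4/4 - 2*x^3/3 - 2*x^2 - x/7


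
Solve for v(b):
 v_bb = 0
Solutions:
 v(b) = C1 + C2*b


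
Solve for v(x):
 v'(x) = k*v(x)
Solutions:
 v(x) = C1*exp(k*x)


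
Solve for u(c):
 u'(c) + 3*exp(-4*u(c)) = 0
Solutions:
 u(c) = log(-I*(C1 - 12*c)^(1/4))
 u(c) = log(I*(C1 - 12*c)^(1/4))
 u(c) = log(-(C1 - 12*c)^(1/4))
 u(c) = log(C1 - 12*c)/4


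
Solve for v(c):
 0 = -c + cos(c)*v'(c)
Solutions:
 v(c) = C1 + Integral(c/cos(c), c)


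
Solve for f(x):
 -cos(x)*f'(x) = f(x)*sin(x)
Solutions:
 f(x) = C1*cos(x)


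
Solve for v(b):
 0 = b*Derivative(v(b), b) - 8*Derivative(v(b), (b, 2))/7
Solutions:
 v(b) = C1 + C2*erfi(sqrt(7)*b/4)


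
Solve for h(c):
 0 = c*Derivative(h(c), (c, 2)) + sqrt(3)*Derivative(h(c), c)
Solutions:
 h(c) = C1 + C2*c^(1 - sqrt(3))


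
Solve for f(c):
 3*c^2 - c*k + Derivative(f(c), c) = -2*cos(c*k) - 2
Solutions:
 f(c) = C1 - c^3 + c^2*k/2 - 2*c - 2*sin(c*k)/k


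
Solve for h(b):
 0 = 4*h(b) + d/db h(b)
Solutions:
 h(b) = C1*exp(-4*b)


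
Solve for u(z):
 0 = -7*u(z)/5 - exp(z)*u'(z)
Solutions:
 u(z) = C1*exp(7*exp(-z)/5)


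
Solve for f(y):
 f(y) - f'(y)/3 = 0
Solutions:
 f(y) = C1*exp(3*y)


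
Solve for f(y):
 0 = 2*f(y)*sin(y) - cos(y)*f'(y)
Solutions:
 f(y) = C1/cos(y)^2


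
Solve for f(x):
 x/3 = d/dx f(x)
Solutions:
 f(x) = C1 + x^2/6


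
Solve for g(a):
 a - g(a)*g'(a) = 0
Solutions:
 g(a) = -sqrt(C1 + a^2)
 g(a) = sqrt(C1 + a^2)


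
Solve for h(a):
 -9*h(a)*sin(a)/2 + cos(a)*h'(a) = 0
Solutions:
 h(a) = C1/cos(a)^(9/2)


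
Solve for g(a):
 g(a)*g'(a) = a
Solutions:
 g(a) = -sqrt(C1 + a^2)
 g(a) = sqrt(C1 + a^2)


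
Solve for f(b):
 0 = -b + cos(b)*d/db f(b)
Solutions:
 f(b) = C1 + Integral(b/cos(b), b)


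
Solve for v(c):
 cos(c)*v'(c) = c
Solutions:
 v(c) = C1 + Integral(c/cos(c), c)


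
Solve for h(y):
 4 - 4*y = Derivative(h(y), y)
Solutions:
 h(y) = C1 - 2*y^2 + 4*y


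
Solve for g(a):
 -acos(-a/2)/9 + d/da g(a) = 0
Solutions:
 g(a) = C1 + a*acos(-a/2)/9 + sqrt(4 - a^2)/9


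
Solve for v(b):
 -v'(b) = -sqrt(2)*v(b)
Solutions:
 v(b) = C1*exp(sqrt(2)*b)


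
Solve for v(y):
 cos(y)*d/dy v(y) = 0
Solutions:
 v(y) = C1


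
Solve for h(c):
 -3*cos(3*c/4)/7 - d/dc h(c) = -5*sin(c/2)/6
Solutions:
 h(c) = C1 - 4*sin(3*c/4)/7 - 5*cos(c/2)/3


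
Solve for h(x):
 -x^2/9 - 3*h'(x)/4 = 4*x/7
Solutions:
 h(x) = C1 - 4*x^3/81 - 8*x^2/21


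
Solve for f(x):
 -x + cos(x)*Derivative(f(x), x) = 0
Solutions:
 f(x) = C1 + Integral(x/cos(x), x)


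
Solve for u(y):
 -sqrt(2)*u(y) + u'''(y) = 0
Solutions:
 u(y) = C3*exp(2^(1/6)*y) + (C1*sin(2^(1/6)*sqrt(3)*y/2) + C2*cos(2^(1/6)*sqrt(3)*y/2))*exp(-2^(1/6)*y/2)


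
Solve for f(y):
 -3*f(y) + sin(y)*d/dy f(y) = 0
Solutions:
 f(y) = C1*(cos(y) - 1)^(3/2)/(cos(y) + 1)^(3/2)


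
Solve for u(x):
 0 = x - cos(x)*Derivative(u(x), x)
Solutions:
 u(x) = C1 + Integral(x/cos(x), x)


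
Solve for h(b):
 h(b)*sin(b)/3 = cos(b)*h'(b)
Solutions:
 h(b) = C1/cos(b)^(1/3)


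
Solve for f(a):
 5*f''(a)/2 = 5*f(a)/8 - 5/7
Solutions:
 f(a) = C1*exp(-a/2) + C2*exp(a/2) + 8/7


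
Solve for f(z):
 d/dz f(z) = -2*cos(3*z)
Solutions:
 f(z) = C1 - 2*sin(3*z)/3


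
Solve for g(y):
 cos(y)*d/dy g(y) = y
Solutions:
 g(y) = C1 + Integral(y/cos(y), y)


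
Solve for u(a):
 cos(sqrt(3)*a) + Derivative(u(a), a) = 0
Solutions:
 u(a) = C1 - sqrt(3)*sin(sqrt(3)*a)/3


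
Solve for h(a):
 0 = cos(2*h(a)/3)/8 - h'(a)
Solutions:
 -a/8 - 3*log(sin(2*h(a)/3) - 1)/4 + 3*log(sin(2*h(a)/3) + 1)/4 = C1


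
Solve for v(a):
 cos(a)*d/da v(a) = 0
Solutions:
 v(a) = C1


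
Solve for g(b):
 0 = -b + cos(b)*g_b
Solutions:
 g(b) = C1 + Integral(b/cos(b), b)


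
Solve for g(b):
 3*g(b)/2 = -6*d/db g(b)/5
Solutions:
 g(b) = C1*exp(-5*b/4)


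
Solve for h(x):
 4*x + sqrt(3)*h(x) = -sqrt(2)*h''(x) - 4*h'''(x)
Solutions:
 h(x) = C1*exp(x*(-2*sqrt(2) + 2^(2/3)/(sqrt(2) + 108*sqrt(3) + sqrt(-2 + (sqrt(2) + 108*sqrt(3))^2))^(1/3) + 2^(1/3)*(sqrt(2) + 108*sqrt(3) + sqrt(-2 + (sqrt(2) + 108*sqrt(3))^2))^(1/3))/24)*sin(2^(1/3)*sqrt(3)*x*(-(sqrt(2) + 108*sqrt(3) + sqrt(-2 + (sqrt(2) + 108*sqrt(3))^2))^(1/3) + 2^(1/3)/(sqrt(2) + 108*sqrt(3) + sqrt(-2 + (sqrt(2) + 108*sqrt(3))^2))^(1/3))/24) + C2*exp(x*(-2*sqrt(2) + 2^(2/3)/(sqrt(2) + 108*sqrt(3) + sqrt(-2 + (sqrt(2) + 108*sqrt(3))^2))^(1/3) + 2^(1/3)*(sqrt(2) + 108*sqrt(3) + sqrt(-2 + (sqrt(2) + 108*sqrt(3))^2))^(1/3))/24)*cos(2^(1/3)*sqrt(3)*x*(-(sqrt(2) + 108*sqrt(3) + sqrt(-2 + (sqrt(2) + 108*sqrt(3))^2))^(1/3) + 2^(1/3)/(sqrt(2) + 108*sqrt(3) + sqrt(-2 + (sqrt(2) + 108*sqrt(3))^2))^(1/3))/24) + C3*exp(-x*(2^(2/3)/(sqrt(2) + 108*sqrt(3) + sqrt(-2 + (sqrt(2) + 108*sqrt(3))^2))^(1/3) + sqrt(2) + 2^(1/3)*(sqrt(2) + 108*sqrt(3) + sqrt(-2 + (sqrt(2) + 108*sqrt(3))^2))^(1/3))/12) - 4*sqrt(3)*x/3


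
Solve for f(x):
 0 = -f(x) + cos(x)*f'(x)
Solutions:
 f(x) = C1*sqrt(sin(x) + 1)/sqrt(sin(x) - 1)


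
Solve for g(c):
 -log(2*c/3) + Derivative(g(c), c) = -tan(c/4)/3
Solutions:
 g(c) = C1 + c*log(c) - c*log(3) - c + c*log(2) + 4*log(cos(c/4))/3


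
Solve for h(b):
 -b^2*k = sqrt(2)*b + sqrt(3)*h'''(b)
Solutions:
 h(b) = C1 + C2*b + C3*b^2 - sqrt(3)*b^5*k/180 - sqrt(6)*b^4/72


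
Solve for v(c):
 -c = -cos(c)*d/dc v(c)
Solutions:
 v(c) = C1 + Integral(c/cos(c), c)


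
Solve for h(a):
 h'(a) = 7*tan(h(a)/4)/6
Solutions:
 h(a) = -4*asin(C1*exp(7*a/24)) + 4*pi
 h(a) = 4*asin(C1*exp(7*a/24))


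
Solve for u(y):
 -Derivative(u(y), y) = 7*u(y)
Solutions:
 u(y) = C1*exp(-7*y)


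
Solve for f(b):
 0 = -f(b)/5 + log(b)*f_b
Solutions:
 f(b) = C1*exp(li(b)/5)


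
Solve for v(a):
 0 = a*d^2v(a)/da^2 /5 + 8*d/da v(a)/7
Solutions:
 v(a) = C1 + C2/a^(33/7)


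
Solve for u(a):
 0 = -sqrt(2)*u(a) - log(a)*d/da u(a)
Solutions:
 u(a) = C1*exp(-sqrt(2)*li(a))


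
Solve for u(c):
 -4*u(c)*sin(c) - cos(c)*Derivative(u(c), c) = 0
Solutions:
 u(c) = C1*cos(c)^4


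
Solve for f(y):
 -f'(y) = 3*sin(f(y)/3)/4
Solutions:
 3*y/4 + 3*log(cos(f(y)/3) - 1)/2 - 3*log(cos(f(y)/3) + 1)/2 = C1


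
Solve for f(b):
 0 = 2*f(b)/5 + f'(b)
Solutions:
 f(b) = C1*exp(-2*b/5)


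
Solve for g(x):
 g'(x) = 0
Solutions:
 g(x) = C1


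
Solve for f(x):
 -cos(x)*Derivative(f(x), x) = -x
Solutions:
 f(x) = C1 + Integral(x/cos(x), x)


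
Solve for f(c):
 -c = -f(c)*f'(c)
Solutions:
 f(c) = -sqrt(C1 + c^2)
 f(c) = sqrt(C1 + c^2)


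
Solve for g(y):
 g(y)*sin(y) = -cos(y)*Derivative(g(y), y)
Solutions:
 g(y) = C1*cos(y)


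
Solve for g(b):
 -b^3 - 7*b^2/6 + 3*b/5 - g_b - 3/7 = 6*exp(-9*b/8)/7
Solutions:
 g(b) = C1 - b^4/4 - 7*b^3/18 + 3*b^2/10 - 3*b/7 + 16*exp(-9*b/8)/21


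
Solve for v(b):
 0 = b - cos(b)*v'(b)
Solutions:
 v(b) = C1 + Integral(b/cos(b), b)


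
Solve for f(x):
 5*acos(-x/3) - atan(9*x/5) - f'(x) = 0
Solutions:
 f(x) = C1 + 5*x*acos(-x/3) - x*atan(9*x/5) + 5*sqrt(9 - x^2) + 5*log(81*x^2 + 25)/18


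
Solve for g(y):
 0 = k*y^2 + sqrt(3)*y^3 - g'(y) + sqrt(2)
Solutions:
 g(y) = C1 + k*y^3/3 + sqrt(3)*y^4/4 + sqrt(2)*y


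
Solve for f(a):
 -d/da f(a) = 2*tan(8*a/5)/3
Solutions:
 f(a) = C1 + 5*log(cos(8*a/5))/12


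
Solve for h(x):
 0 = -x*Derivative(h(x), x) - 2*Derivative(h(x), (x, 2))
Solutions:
 h(x) = C1 + C2*erf(x/2)


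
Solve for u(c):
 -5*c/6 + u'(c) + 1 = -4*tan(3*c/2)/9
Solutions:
 u(c) = C1 + 5*c^2/12 - c + 8*log(cos(3*c/2))/27


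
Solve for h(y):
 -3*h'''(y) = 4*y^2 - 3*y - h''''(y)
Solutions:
 h(y) = C1 + C2*y + C3*y^2 + C4*exp(3*y) - y^5/45 + y^4/216 + y^3/162


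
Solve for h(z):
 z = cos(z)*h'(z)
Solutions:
 h(z) = C1 + Integral(z/cos(z), z)


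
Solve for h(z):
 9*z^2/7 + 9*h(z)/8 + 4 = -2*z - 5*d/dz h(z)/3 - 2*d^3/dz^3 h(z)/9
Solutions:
 h(z) = C1*exp(2^(1/3)*z*(-20*2^(1/3)/(81 + sqrt(22561))^(1/3) + (81 + sqrt(22561))^(1/3))/8)*sin(2^(1/3)*sqrt(3)*z*(20*2^(1/3)/(81 + sqrt(22561))^(1/3) + (81 + sqrt(22561))^(1/3))/8) + C2*exp(2^(1/3)*z*(-20*2^(1/3)/(81 + sqrt(22561))^(1/3) + (81 + sqrt(22561))^(1/3))/8)*cos(2^(1/3)*sqrt(3)*z*(20*2^(1/3)/(81 + sqrt(22561))^(1/3) + (81 + sqrt(22561))^(1/3))/8) + C3*exp(2^(1/3)*z*(-(81 + sqrt(22561))^(1/3)/4 + 5*2^(1/3)/(81 + sqrt(22561))^(1/3))) - 8*z^2/7 + 304*z/189 - 30304/5103


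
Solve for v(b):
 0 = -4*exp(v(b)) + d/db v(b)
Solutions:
 v(b) = log(-1/(C1 + 4*b))


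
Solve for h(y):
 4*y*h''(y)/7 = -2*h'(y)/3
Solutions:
 h(y) = C1 + C2/y^(1/6)


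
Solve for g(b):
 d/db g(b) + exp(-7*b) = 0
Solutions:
 g(b) = C1 + exp(-7*b)/7


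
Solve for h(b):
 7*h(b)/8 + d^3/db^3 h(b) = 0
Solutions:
 h(b) = C3*exp(-7^(1/3)*b/2) + (C1*sin(sqrt(3)*7^(1/3)*b/4) + C2*cos(sqrt(3)*7^(1/3)*b/4))*exp(7^(1/3)*b/4)


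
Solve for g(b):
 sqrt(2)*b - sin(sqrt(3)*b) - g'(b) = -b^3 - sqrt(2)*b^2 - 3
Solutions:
 g(b) = C1 + b^4/4 + sqrt(2)*b^3/3 + sqrt(2)*b^2/2 + 3*b + sqrt(3)*cos(sqrt(3)*b)/3


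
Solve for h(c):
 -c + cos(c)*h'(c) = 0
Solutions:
 h(c) = C1 + Integral(c/cos(c), c)


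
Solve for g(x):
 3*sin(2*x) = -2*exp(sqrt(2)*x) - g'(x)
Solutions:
 g(x) = C1 - sqrt(2)*exp(sqrt(2)*x) + 3*cos(2*x)/2


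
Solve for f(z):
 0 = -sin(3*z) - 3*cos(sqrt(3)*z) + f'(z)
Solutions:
 f(z) = C1 + sqrt(3)*sin(sqrt(3)*z) - cos(3*z)/3


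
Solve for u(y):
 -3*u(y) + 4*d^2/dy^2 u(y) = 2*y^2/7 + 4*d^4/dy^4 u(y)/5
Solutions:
 u(y) = C1*exp(-sqrt(2)*y*sqrt(5 - sqrt(10))/2) + C2*exp(sqrt(2)*y*sqrt(5 - sqrt(10))/2) + C3*exp(-sqrt(2)*y*sqrt(sqrt(10) + 5)/2) + C4*exp(sqrt(2)*y*sqrt(sqrt(10) + 5)/2) - 2*y^2/21 - 16/63


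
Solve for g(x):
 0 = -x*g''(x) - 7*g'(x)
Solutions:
 g(x) = C1 + C2/x^6


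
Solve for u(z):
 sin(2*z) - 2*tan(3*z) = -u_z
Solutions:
 u(z) = C1 - 2*log(cos(3*z))/3 + cos(2*z)/2


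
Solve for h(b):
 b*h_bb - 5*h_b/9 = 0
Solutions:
 h(b) = C1 + C2*b^(14/9)


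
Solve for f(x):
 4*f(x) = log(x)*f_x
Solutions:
 f(x) = C1*exp(4*li(x))


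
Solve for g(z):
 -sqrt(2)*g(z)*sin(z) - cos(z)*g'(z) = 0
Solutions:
 g(z) = C1*cos(z)^(sqrt(2))


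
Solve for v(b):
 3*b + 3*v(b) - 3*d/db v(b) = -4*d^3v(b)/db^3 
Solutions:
 v(b) = C1*exp(b*((2*sqrt(2) + 3)^(-1/3) + (2*sqrt(2) + 3)^(1/3))/4)*sin(sqrt(3)*b*(-(2*sqrt(2) + 3)^(1/3) + (2*sqrt(2) + 3)^(-1/3))/4) + C2*exp(b*((2*sqrt(2) + 3)^(-1/3) + (2*sqrt(2) + 3)^(1/3))/4)*cos(sqrt(3)*b*(-(2*sqrt(2) + 3)^(1/3) + (2*sqrt(2) + 3)^(-1/3))/4) + C3*exp(-b*((2*sqrt(2) + 3)^(-1/3) + (2*sqrt(2) + 3)^(1/3))/2) - b - 1


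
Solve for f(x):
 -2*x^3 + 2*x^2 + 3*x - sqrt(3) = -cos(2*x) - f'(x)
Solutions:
 f(x) = C1 + x^4/2 - 2*x^3/3 - 3*x^2/2 + sqrt(3)*x - sin(2*x)/2


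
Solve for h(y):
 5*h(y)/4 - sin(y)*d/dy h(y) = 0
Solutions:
 h(y) = C1*(cos(y) - 1)^(5/8)/(cos(y) + 1)^(5/8)


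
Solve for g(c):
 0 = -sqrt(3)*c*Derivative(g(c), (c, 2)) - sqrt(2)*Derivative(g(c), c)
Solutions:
 g(c) = C1 + C2*c^(1 - sqrt(6)/3)


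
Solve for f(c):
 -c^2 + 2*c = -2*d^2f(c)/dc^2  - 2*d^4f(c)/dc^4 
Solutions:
 f(c) = C1 + C2*c + C3*sin(c) + C4*cos(c) + c^4/24 - c^3/6 - c^2/2


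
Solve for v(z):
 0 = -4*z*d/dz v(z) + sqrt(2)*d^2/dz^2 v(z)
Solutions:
 v(z) = C1 + C2*erfi(2^(1/4)*z)


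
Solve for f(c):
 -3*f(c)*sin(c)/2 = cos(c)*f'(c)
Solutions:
 f(c) = C1*cos(c)^(3/2)


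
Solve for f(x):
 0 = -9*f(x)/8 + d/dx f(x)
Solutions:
 f(x) = C1*exp(9*x/8)


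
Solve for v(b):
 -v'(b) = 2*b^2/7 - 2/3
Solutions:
 v(b) = C1 - 2*b^3/21 + 2*b/3


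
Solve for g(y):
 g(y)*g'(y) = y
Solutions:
 g(y) = -sqrt(C1 + y^2)
 g(y) = sqrt(C1 + y^2)


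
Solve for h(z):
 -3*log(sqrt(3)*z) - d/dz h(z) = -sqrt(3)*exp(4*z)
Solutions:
 h(z) = C1 - 3*z*log(z) + z*(3 - 3*log(3)/2) + sqrt(3)*exp(4*z)/4


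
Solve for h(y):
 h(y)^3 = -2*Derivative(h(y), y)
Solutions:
 h(y) = -sqrt(-1/(C1 - y))
 h(y) = sqrt(-1/(C1 - y))


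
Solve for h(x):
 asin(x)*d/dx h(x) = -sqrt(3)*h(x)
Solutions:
 h(x) = C1*exp(-sqrt(3)*Integral(1/asin(x), x))


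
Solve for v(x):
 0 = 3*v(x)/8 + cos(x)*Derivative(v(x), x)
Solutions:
 v(x) = C1*(sin(x) - 1)^(3/16)/(sin(x) + 1)^(3/16)


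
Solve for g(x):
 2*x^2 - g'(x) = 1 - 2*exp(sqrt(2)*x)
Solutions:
 g(x) = C1 + 2*x^3/3 - x + sqrt(2)*exp(sqrt(2)*x)


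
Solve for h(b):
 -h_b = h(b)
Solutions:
 h(b) = C1*exp(-b)


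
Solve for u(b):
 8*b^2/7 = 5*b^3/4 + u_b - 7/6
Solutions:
 u(b) = C1 - 5*b^4/16 + 8*b^3/21 + 7*b/6


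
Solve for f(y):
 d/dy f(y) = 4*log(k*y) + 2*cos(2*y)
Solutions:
 f(y) = C1 + 4*y*log(k*y) - 4*y + sin(2*y)


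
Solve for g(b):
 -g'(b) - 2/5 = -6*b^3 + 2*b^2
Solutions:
 g(b) = C1 + 3*b^4/2 - 2*b^3/3 - 2*b/5


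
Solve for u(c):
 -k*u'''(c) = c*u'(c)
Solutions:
 u(c) = C1 + Integral(C2*airyai(c*(-1/k)^(1/3)) + C3*airybi(c*(-1/k)^(1/3)), c)


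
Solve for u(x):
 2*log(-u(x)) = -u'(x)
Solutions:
 -li(-u(x)) = C1 - 2*x


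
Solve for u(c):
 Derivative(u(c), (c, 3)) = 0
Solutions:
 u(c) = C1 + C2*c + C3*c^2


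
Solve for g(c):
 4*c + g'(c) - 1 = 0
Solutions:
 g(c) = C1 - 2*c^2 + c


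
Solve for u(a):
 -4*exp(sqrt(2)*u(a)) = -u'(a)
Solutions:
 u(a) = sqrt(2)*(2*log(-1/(C1 + 4*a)) - log(2))/4


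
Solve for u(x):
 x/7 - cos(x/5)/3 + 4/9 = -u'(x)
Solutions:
 u(x) = C1 - x^2/14 - 4*x/9 + 5*sin(x/5)/3


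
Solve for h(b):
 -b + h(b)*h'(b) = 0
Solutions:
 h(b) = -sqrt(C1 + b^2)
 h(b) = sqrt(C1 + b^2)


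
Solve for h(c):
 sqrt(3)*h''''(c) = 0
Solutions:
 h(c) = C1 + C2*c + C3*c^2 + C4*c^3


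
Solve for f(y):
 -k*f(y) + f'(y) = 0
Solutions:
 f(y) = C1*exp(k*y)


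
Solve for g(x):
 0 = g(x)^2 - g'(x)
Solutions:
 g(x) = -1/(C1 + x)


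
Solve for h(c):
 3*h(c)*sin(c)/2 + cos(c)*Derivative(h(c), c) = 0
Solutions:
 h(c) = C1*cos(c)^(3/2)


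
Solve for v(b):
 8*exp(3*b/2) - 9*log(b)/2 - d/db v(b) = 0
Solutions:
 v(b) = C1 - 9*b*log(b)/2 + 9*b/2 + 16*exp(3*b/2)/3


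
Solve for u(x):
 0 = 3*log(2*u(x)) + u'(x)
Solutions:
 Integral(1/(log(_y) + log(2)), (_y, u(x)))/3 = C1 - x


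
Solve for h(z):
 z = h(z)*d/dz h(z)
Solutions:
 h(z) = -sqrt(C1 + z^2)
 h(z) = sqrt(C1 + z^2)


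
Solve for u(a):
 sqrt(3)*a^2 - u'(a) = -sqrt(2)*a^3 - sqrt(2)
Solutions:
 u(a) = C1 + sqrt(2)*a^4/4 + sqrt(3)*a^3/3 + sqrt(2)*a


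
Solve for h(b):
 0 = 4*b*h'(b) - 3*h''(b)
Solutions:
 h(b) = C1 + C2*erfi(sqrt(6)*b/3)


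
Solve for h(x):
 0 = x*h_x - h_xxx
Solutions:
 h(x) = C1 + Integral(C2*airyai(x) + C3*airybi(x), x)


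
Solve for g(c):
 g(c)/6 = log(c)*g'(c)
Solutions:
 g(c) = C1*exp(li(c)/6)


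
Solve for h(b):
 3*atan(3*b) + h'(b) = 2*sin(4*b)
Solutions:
 h(b) = C1 - 3*b*atan(3*b) + log(9*b^2 + 1)/2 - cos(4*b)/2


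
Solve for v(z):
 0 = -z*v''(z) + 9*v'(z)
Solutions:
 v(z) = C1 + C2*z^10


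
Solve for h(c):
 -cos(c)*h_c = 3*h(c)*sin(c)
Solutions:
 h(c) = C1*cos(c)^3


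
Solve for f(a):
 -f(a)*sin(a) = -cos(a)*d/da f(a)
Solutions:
 f(a) = C1/cos(a)


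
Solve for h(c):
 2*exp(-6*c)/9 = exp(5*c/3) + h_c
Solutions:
 h(c) = C1 - 3*exp(5*c/3)/5 - exp(-6*c)/27


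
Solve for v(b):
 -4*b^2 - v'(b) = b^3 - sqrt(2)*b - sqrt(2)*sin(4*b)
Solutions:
 v(b) = C1 - b^4/4 - 4*b^3/3 + sqrt(2)*b^2/2 - sqrt(2)*cos(4*b)/4


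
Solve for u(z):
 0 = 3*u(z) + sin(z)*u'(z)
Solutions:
 u(z) = C1*(cos(z) + 1)^(3/2)/(cos(z) - 1)^(3/2)


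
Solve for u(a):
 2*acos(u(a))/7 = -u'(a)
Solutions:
 Integral(1/acos(_y), (_y, u(a))) = C1 - 2*a/7


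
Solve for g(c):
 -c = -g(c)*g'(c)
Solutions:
 g(c) = -sqrt(C1 + c^2)
 g(c) = sqrt(C1 + c^2)


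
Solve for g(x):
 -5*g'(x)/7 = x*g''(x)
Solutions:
 g(x) = C1 + C2*x^(2/7)


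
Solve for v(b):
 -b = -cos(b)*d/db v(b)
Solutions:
 v(b) = C1 + Integral(b/cos(b), b)


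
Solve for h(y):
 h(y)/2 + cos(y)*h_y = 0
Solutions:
 h(y) = C1*(sin(y) - 1)^(1/4)/(sin(y) + 1)^(1/4)


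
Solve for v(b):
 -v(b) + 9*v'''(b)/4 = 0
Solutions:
 v(b) = C3*exp(2^(2/3)*3^(1/3)*b/3) + (C1*sin(2^(2/3)*3^(5/6)*b/6) + C2*cos(2^(2/3)*3^(5/6)*b/6))*exp(-2^(2/3)*3^(1/3)*b/6)


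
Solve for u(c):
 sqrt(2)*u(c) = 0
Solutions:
 u(c) = 0


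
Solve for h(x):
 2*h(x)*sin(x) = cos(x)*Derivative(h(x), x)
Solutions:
 h(x) = C1/cos(x)^2


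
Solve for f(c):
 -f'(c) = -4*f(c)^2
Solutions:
 f(c) = -1/(C1 + 4*c)


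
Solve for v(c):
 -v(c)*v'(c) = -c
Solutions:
 v(c) = -sqrt(C1 + c^2)
 v(c) = sqrt(C1 + c^2)


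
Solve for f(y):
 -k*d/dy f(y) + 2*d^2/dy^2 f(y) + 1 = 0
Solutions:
 f(y) = C1 + C2*exp(k*y/2) + y/k


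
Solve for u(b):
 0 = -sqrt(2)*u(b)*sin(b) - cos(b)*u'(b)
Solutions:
 u(b) = C1*cos(b)^(sqrt(2))


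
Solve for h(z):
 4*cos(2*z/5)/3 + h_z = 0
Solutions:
 h(z) = C1 - 10*sin(2*z/5)/3


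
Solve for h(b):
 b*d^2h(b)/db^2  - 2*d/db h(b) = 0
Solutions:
 h(b) = C1 + C2*b^3


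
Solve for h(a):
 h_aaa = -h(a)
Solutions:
 h(a) = C3*exp(-a) + (C1*sin(sqrt(3)*a/2) + C2*cos(sqrt(3)*a/2))*exp(a/2)


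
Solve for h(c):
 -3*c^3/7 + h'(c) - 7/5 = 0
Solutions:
 h(c) = C1 + 3*c^4/28 + 7*c/5


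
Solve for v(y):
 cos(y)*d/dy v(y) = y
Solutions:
 v(y) = C1 + Integral(y/cos(y), y)


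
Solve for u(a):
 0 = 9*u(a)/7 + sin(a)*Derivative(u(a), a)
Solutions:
 u(a) = C1*(cos(a) + 1)^(9/14)/(cos(a) - 1)^(9/14)


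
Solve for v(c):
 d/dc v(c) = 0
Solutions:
 v(c) = C1


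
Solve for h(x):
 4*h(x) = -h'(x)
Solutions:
 h(x) = C1*exp(-4*x)


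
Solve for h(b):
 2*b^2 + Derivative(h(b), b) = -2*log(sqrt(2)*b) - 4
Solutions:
 h(b) = C1 - 2*b^3/3 - 2*b*log(b) - 2*b - b*log(2)


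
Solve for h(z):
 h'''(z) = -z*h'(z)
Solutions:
 h(z) = C1 + Integral(C2*airyai(-z) + C3*airybi(-z), z)


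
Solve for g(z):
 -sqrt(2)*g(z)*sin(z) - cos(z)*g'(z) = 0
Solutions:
 g(z) = C1*cos(z)^(sqrt(2))


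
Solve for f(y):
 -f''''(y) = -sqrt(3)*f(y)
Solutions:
 f(y) = C1*exp(-3^(1/8)*y) + C2*exp(3^(1/8)*y) + C3*sin(3^(1/8)*y) + C4*cos(3^(1/8)*y)


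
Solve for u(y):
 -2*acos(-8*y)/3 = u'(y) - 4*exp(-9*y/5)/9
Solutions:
 u(y) = C1 - 2*y*acos(-8*y)/3 - sqrt(1 - 64*y^2)/12 - 20*exp(-9*y/5)/81


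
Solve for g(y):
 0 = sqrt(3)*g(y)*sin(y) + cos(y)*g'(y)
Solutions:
 g(y) = C1*cos(y)^(sqrt(3))


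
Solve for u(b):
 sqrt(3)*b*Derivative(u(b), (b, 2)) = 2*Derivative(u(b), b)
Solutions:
 u(b) = C1 + C2*b^(1 + 2*sqrt(3)/3)


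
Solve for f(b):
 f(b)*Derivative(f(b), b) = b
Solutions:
 f(b) = -sqrt(C1 + b^2)
 f(b) = sqrt(C1 + b^2)


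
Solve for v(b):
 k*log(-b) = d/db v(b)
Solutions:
 v(b) = C1 + b*k*log(-b) - b*k


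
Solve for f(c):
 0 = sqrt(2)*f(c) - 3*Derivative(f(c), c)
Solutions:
 f(c) = C1*exp(sqrt(2)*c/3)


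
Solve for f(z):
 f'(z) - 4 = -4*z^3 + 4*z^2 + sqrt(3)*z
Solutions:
 f(z) = C1 - z^4 + 4*z^3/3 + sqrt(3)*z^2/2 + 4*z


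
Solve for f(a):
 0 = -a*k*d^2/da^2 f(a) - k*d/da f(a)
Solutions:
 f(a) = C1 + C2*log(a)


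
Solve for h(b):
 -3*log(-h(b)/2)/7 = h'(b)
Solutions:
 7*Integral(1/(log(-_y) - log(2)), (_y, h(b)))/3 = C1 - b


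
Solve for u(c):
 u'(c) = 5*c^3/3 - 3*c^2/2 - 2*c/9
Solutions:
 u(c) = C1 + 5*c^4/12 - c^3/2 - c^2/9


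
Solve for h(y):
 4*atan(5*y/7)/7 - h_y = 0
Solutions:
 h(y) = C1 + 4*y*atan(5*y/7)/7 - 2*log(25*y^2 + 49)/5


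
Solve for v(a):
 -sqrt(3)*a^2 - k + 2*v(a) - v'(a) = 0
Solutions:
 v(a) = C1*exp(2*a) + sqrt(3)*a^2/2 + sqrt(3)*a/2 + k/2 + sqrt(3)/4


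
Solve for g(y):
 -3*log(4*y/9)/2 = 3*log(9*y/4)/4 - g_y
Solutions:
 g(y) = C1 + 9*y*log(y)/4 - 9*y/4 - 3*y*log(3)/2 + 3*y*log(2)/2


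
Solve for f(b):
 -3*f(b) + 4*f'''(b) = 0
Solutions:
 f(b) = C3*exp(6^(1/3)*b/2) + (C1*sin(2^(1/3)*3^(5/6)*b/4) + C2*cos(2^(1/3)*3^(5/6)*b/4))*exp(-6^(1/3)*b/4)


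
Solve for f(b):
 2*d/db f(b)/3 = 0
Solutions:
 f(b) = C1


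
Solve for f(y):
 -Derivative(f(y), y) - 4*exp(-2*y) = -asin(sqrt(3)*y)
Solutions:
 f(y) = C1 + y*asin(sqrt(3)*y) + sqrt(3)*sqrt(1 - 3*y^2)/3 + 2*exp(-2*y)


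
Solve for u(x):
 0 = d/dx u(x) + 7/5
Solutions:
 u(x) = C1 - 7*x/5


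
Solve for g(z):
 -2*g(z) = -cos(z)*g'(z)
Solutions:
 g(z) = C1*(sin(z) + 1)/(sin(z) - 1)


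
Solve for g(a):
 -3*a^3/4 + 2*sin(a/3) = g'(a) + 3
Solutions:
 g(a) = C1 - 3*a^4/16 - 3*a - 6*cos(a/3)


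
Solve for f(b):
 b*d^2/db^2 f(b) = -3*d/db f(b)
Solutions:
 f(b) = C1 + C2/b^2


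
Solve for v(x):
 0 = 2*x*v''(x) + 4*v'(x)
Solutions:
 v(x) = C1 + C2/x


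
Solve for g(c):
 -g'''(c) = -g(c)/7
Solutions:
 g(c) = C3*exp(7^(2/3)*c/7) + (C1*sin(sqrt(3)*7^(2/3)*c/14) + C2*cos(sqrt(3)*7^(2/3)*c/14))*exp(-7^(2/3)*c/14)


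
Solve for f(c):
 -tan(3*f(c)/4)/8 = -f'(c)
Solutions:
 f(c) = -4*asin(C1*exp(3*c/32))/3 + 4*pi/3
 f(c) = 4*asin(C1*exp(3*c/32))/3


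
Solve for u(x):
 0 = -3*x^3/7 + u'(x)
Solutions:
 u(x) = C1 + 3*x^4/28


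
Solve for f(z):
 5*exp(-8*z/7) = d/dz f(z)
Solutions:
 f(z) = C1 - 35*exp(-8*z/7)/8


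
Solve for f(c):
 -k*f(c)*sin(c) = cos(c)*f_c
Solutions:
 f(c) = C1*exp(k*log(cos(c)))


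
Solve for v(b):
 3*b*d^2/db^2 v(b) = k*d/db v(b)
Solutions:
 v(b) = C1 + b^(re(k)/3 + 1)*(C2*sin(log(b)*Abs(im(k))/3) + C3*cos(log(b)*im(k)/3))


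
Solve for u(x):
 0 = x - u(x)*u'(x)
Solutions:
 u(x) = -sqrt(C1 + x^2)
 u(x) = sqrt(C1 + x^2)


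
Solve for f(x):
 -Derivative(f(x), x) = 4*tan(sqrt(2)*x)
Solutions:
 f(x) = C1 + 2*sqrt(2)*log(cos(sqrt(2)*x))


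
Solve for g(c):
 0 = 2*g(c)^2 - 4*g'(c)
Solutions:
 g(c) = -2/(C1 + c)


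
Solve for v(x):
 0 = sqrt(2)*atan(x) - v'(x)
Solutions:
 v(x) = C1 + sqrt(2)*(x*atan(x) - log(x^2 + 1)/2)


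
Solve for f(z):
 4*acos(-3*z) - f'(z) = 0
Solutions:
 f(z) = C1 + 4*z*acos(-3*z) + 4*sqrt(1 - 9*z^2)/3


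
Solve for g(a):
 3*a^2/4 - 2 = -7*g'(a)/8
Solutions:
 g(a) = C1 - 2*a^3/7 + 16*a/7


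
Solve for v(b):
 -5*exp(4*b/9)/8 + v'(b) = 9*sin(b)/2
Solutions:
 v(b) = C1 + 45*exp(4*b/9)/32 - 9*cos(b)/2


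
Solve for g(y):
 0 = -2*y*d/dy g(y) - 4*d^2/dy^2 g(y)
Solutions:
 g(y) = C1 + C2*erf(y/2)


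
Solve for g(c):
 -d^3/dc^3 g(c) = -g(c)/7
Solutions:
 g(c) = C3*exp(7^(2/3)*c/7) + (C1*sin(sqrt(3)*7^(2/3)*c/14) + C2*cos(sqrt(3)*7^(2/3)*c/14))*exp(-7^(2/3)*c/14)


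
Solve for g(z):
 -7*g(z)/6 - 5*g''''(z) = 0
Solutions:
 g(z) = (C1*sin(14^(1/4)*15^(3/4)*z/30) + C2*cos(14^(1/4)*15^(3/4)*z/30))*exp(-14^(1/4)*15^(3/4)*z/30) + (C3*sin(14^(1/4)*15^(3/4)*z/30) + C4*cos(14^(1/4)*15^(3/4)*z/30))*exp(14^(1/4)*15^(3/4)*z/30)


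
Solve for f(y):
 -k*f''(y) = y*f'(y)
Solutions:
 f(y) = C1 + C2*sqrt(k)*erf(sqrt(2)*y*sqrt(1/k)/2)


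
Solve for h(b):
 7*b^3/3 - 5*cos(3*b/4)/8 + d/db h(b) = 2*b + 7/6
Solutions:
 h(b) = C1 - 7*b^4/12 + b^2 + 7*b/6 + 5*sin(3*b/4)/6


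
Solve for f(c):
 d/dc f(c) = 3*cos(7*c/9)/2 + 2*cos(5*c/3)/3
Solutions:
 f(c) = C1 + 27*sin(7*c/9)/14 + 2*sin(5*c/3)/5


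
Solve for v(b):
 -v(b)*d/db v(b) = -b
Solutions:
 v(b) = -sqrt(C1 + b^2)
 v(b) = sqrt(C1 + b^2)


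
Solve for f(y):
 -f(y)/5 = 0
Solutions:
 f(y) = 0


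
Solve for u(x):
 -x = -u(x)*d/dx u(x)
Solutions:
 u(x) = -sqrt(C1 + x^2)
 u(x) = sqrt(C1 + x^2)


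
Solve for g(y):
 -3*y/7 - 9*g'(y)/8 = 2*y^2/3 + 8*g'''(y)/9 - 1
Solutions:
 g(y) = C1 + C2*sin(9*y/8) + C3*cos(9*y/8) - 16*y^3/81 - 4*y^2/21 + 3992*y/2187


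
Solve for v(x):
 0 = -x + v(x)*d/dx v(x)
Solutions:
 v(x) = -sqrt(C1 + x^2)
 v(x) = sqrt(C1 + x^2)


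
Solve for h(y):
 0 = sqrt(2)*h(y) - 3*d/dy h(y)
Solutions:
 h(y) = C1*exp(sqrt(2)*y/3)


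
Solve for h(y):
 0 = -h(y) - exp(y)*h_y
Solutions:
 h(y) = C1*exp(exp(-y))


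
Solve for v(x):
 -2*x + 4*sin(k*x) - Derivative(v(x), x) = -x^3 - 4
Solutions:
 v(x) = C1 + x^4/4 - x^2 + 4*x - 4*cos(k*x)/k


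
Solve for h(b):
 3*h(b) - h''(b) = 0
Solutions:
 h(b) = C1*exp(-sqrt(3)*b) + C2*exp(sqrt(3)*b)


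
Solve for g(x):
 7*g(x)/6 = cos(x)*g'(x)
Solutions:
 g(x) = C1*(sin(x) + 1)^(7/12)/(sin(x) - 1)^(7/12)


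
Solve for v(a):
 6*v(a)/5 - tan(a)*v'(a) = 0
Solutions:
 v(a) = C1*sin(a)^(6/5)


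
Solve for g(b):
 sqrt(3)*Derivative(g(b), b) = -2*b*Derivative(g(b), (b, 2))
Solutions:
 g(b) = C1 + C2*b^(1 - sqrt(3)/2)


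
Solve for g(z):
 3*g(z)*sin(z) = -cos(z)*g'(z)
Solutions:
 g(z) = C1*cos(z)^3


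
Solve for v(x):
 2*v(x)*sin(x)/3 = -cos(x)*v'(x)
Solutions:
 v(x) = C1*cos(x)^(2/3)


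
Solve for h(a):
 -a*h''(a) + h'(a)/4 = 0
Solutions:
 h(a) = C1 + C2*a^(5/4)


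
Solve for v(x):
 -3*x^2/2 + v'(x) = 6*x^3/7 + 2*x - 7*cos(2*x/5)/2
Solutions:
 v(x) = C1 + 3*x^4/14 + x^3/2 + x^2 - 35*sin(2*x/5)/4


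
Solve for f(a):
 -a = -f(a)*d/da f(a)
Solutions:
 f(a) = -sqrt(C1 + a^2)
 f(a) = sqrt(C1 + a^2)


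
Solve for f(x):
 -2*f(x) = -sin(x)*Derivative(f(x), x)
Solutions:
 f(x) = C1*(cos(x) - 1)/(cos(x) + 1)


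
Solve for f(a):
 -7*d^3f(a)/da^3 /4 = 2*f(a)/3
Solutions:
 f(a) = C3*exp(-2*21^(2/3)*a/21) + (C1*sin(3^(1/6)*7^(2/3)*a/7) + C2*cos(3^(1/6)*7^(2/3)*a/7))*exp(21^(2/3)*a/21)


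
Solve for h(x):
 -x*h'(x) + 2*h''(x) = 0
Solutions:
 h(x) = C1 + C2*erfi(x/2)


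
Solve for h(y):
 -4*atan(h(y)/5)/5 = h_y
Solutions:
 Integral(1/atan(_y/5), (_y, h(y))) = C1 - 4*y/5


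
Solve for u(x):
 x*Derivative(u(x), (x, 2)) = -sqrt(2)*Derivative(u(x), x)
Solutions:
 u(x) = C1 + C2*x^(1 - sqrt(2))


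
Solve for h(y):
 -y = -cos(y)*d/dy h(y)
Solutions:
 h(y) = C1 + Integral(y/cos(y), y)


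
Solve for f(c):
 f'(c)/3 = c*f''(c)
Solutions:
 f(c) = C1 + C2*c^(4/3)


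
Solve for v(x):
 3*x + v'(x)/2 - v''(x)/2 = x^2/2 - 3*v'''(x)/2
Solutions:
 v(x) = C1 + x^3/3 - 2*x^2 - 10*x + (C2*sin(sqrt(11)*x/6) + C3*cos(sqrt(11)*x/6))*exp(x/6)


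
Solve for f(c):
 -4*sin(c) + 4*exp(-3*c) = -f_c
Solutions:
 f(c) = C1 - 4*cos(c) + 4*exp(-3*c)/3


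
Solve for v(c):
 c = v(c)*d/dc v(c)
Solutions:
 v(c) = -sqrt(C1 + c^2)
 v(c) = sqrt(C1 + c^2)


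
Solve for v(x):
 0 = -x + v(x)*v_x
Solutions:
 v(x) = -sqrt(C1 + x^2)
 v(x) = sqrt(C1 + x^2)


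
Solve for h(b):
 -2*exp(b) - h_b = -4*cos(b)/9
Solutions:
 h(b) = C1 - 2*exp(b) + 4*sin(b)/9


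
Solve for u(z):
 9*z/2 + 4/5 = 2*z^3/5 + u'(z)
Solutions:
 u(z) = C1 - z^4/10 + 9*z^2/4 + 4*z/5


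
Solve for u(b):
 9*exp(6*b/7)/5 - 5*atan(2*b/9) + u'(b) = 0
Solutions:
 u(b) = C1 + 5*b*atan(2*b/9) - 21*exp(6*b/7)/10 - 45*log(4*b^2 + 81)/4


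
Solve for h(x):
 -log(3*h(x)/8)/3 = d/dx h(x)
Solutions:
 -3*Integral(1/(-log(_y) - log(3) + 3*log(2)), (_y, h(x))) = C1 - x


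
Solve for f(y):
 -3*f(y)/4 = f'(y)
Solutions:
 f(y) = C1*exp(-3*y/4)


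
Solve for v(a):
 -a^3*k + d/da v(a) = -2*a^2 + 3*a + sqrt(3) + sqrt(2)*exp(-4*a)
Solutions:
 v(a) = C1 + a^4*k/4 - 2*a^3/3 + 3*a^2/2 + sqrt(3)*a - sqrt(2)*exp(-4*a)/4


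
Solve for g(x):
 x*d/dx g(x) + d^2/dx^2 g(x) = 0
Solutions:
 g(x) = C1 + C2*erf(sqrt(2)*x/2)


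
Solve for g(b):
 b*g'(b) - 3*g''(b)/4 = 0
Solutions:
 g(b) = C1 + C2*erfi(sqrt(6)*b/3)


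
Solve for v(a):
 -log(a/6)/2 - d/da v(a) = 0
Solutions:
 v(a) = C1 - a*log(a)/2 + a/2 + a*log(6)/2


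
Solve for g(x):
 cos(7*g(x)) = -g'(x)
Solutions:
 g(x) = -asin((C1 + exp(14*x))/(C1 - exp(14*x)))/7 + pi/7
 g(x) = asin((C1 + exp(14*x))/(C1 - exp(14*x)))/7


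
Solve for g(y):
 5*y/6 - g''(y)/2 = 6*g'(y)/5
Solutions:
 g(y) = C1 + C2*exp(-12*y/5) + 25*y^2/72 - 125*y/432


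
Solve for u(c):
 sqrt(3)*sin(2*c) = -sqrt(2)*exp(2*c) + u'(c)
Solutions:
 u(c) = C1 + sqrt(2)*exp(2*c)/2 - sqrt(3)*cos(2*c)/2


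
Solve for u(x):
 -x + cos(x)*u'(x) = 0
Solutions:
 u(x) = C1 + Integral(x/cos(x), x)


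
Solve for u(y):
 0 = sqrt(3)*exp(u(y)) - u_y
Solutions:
 u(y) = log(-1/(C1 + sqrt(3)*y))


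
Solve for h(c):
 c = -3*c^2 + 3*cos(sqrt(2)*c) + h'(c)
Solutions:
 h(c) = C1 + c^3 + c^2/2 - 3*sqrt(2)*sin(sqrt(2)*c)/2


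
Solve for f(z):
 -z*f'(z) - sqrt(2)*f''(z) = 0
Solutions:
 f(z) = C1 + C2*erf(2^(1/4)*z/2)


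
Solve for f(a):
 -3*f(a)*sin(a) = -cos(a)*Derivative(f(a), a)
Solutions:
 f(a) = C1/cos(a)^3


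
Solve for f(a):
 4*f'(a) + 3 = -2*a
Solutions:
 f(a) = C1 - a^2/4 - 3*a/4


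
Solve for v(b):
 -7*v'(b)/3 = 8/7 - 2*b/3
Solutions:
 v(b) = C1 + b^2/7 - 24*b/49


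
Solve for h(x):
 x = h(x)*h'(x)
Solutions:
 h(x) = -sqrt(C1 + x^2)
 h(x) = sqrt(C1 + x^2)


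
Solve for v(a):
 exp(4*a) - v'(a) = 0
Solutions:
 v(a) = C1 + exp(4*a)/4


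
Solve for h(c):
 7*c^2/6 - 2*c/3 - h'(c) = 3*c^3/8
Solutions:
 h(c) = C1 - 3*c^4/32 + 7*c^3/18 - c^2/3


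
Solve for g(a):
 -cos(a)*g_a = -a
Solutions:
 g(a) = C1 + Integral(a/cos(a), a)


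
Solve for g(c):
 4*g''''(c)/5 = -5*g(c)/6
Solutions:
 g(c) = (C1*sin(sqrt(5)*6^(3/4)*c/12) + C2*cos(sqrt(5)*6^(3/4)*c/12))*exp(-sqrt(5)*6^(3/4)*c/12) + (C3*sin(sqrt(5)*6^(3/4)*c/12) + C4*cos(sqrt(5)*6^(3/4)*c/12))*exp(sqrt(5)*6^(3/4)*c/12)


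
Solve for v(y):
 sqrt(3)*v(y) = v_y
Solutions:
 v(y) = C1*exp(sqrt(3)*y)


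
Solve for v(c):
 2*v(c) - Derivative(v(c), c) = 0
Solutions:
 v(c) = C1*exp(2*c)


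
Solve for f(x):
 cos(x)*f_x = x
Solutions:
 f(x) = C1 + Integral(x/cos(x), x)


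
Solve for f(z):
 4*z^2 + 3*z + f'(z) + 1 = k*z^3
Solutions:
 f(z) = C1 + k*z^4/4 - 4*z^3/3 - 3*z^2/2 - z


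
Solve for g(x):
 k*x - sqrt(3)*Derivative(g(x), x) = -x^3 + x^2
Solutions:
 g(x) = C1 + sqrt(3)*k*x^2/6 + sqrt(3)*x^4/12 - sqrt(3)*x^3/9


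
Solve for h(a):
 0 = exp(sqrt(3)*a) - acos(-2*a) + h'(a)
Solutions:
 h(a) = C1 + a*acos(-2*a) + sqrt(1 - 4*a^2)/2 - sqrt(3)*exp(sqrt(3)*a)/3


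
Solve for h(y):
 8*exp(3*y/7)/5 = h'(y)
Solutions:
 h(y) = C1 + 56*exp(3*y/7)/15


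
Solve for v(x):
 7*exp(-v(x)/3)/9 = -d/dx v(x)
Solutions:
 v(x) = 3*log(C1 - 7*x/27)


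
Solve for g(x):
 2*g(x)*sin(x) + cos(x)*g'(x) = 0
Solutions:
 g(x) = C1*cos(x)^2


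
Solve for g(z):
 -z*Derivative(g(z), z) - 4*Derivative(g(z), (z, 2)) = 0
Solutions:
 g(z) = C1 + C2*erf(sqrt(2)*z/4)


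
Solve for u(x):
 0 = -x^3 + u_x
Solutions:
 u(x) = C1 + x^4/4


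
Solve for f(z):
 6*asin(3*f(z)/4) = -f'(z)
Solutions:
 Integral(1/asin(3*_y/4), (_y, f(z))) = C1 - 6*z


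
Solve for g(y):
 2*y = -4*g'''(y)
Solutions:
 g(y) = C1 + C2*y + C3*y^2 - y^4/48


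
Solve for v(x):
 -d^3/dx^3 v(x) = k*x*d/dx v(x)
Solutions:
 v(x) = C1 + Integral(C2*airyai(x*(-k)^(1/3)) + C3*airybi(x*(-k)^(1/3)), x)


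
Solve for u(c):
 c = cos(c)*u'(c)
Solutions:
 u(c) = C1 + Integral(c/cos(c), c)


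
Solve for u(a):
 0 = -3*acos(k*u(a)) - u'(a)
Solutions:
 Integral(1/acos(_y*k), (_y, u(a))) = C1 - 3*a


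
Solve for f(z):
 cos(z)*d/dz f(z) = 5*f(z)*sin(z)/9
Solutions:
 f(z) = C1/cos(z)^(5/9)


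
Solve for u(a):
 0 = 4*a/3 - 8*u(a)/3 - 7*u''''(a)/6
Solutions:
 u(a) = a/2 + (C1*sin(sqrt(2)*7^(3/4)*a/7) + C2*cos(sqrt(2)*7^(3/4)*a/7))*exp(-sqrt(2)*7^(3/4)*a/7) + (C3*sin(sqrt(2)*7^(3/4)*a/7) + C4*cos(sqrt(2)*7^(3/4)*a/7))*exp(sqrt(2)*7^(3/4)*a/7)


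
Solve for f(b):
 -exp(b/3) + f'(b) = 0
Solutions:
 f(b) = C1 + 3*exp(b/3)


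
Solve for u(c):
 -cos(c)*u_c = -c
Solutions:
 u(c) = C1 + Integral(c/cos(c), c)


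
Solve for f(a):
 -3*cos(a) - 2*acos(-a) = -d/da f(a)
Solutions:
 f(a) = C1 + 2*a*acos(-a) + 2*sqrt(1 - a^2) + 3*sin(a)


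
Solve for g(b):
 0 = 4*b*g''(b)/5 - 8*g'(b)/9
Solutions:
 g(b) = C1 + C2*b^(19/9)


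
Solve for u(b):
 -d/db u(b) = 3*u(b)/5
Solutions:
 u(b) = C1*exp(-3*b/5)


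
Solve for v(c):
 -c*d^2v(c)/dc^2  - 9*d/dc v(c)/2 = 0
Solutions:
 v(c) = C1 + C2/c^(7/2)


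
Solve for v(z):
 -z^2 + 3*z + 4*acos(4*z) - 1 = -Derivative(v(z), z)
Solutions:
 v(z) = C1 + z^3/3 - 3*z^2/2 - 4*z*acos(4*z) + z + sqrt(1 - 16*z^2)


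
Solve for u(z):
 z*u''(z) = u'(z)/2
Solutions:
 u(z) = C1 + C2*z^(3/2)


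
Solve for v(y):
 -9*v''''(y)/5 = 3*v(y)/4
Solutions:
 v(y) = (C1*sin(3^(3/4)*5^(1/4)*y/6) + C2*cos(3^(3/4)*5^(1/4)*y/6))*exp(-3^(3/4)*5^(1/4)*y/6) + (C3*sin(3^(3/4)*5^(1/4)*y/6) + C4*cos(3^(3/4)*5^(1/4)*y/6))*exp(3^(3/4)*5^(1/4)*y/6)


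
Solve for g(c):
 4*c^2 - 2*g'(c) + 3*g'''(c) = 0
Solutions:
 g(c) = C1 + C2*exp(-sqrt(6)*c/3) + C3*exp(sqrt(6)*c/3) + 2*c^3/3 + 6*c


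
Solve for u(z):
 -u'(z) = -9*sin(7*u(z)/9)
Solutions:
 -9*z + 9*log(cos(7*u(z)/9) - 1)/14 - 9*log(cos(7*u(z)/9) + 1)/14 = C1


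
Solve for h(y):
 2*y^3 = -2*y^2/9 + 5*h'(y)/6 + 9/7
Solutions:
 h(y) = C1 + 3*y^4/5 + 4*y^3/45 - 54*y/35
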